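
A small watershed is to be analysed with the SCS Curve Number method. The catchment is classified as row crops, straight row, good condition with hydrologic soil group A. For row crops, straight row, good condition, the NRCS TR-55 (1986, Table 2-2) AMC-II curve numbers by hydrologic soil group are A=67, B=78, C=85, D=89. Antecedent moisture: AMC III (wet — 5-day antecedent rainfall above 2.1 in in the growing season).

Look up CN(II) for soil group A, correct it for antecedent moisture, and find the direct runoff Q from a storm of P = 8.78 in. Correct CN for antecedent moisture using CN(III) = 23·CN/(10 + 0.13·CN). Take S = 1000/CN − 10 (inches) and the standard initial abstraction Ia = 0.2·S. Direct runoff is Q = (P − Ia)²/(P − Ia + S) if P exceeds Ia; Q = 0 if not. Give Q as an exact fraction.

Q = 414090963001/62294847950 in ≈ 6.647 in

NRCS table: row crops, straight row, good condition, soil group A → CN(II) = 67
CN(III) from CN(II)=67: (23·67)/(10 + 0.13·67) = 154100/1871 ≈ 82.362
Max retention: S = 1000/(154100/1871) − 10 = 3300/1541 in (≈ 2.141 in)
Ia = 0.2S: 0.2·2.141 = 0.428 in (exactly 660/1541)
Since P=8.780 > Ia=0.428: effective rainfall P−Ia = 643499/77050 in
Runoff Q = (P−Ia)²/(P−Ia+S) = (8.352)²/(8.352+2.141) = 414090963001/62294847950 ≈ 6.647 in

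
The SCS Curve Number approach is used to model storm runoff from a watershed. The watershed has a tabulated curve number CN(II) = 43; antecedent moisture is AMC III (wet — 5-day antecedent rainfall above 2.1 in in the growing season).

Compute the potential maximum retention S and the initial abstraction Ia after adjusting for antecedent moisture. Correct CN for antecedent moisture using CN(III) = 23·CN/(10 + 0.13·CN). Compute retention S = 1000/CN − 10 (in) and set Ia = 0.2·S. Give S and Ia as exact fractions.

Adjust CN=43 to AMC III: 23·43/(10 + 0.13·43) → 989 ÷ (1559/100) = 98900/1559 ≈ 63.438
S = 1000/(98900/1559) − 10 = 5700/989 in ≈ 5.763 in
Initial abstraction Ia = S/5 = (5700/989)/5 = 1140/989 ≈ 1.153 in

S = 5700/989 in ≈ 5.763 in; Ia = 1140/989 in ≈ 1.153 in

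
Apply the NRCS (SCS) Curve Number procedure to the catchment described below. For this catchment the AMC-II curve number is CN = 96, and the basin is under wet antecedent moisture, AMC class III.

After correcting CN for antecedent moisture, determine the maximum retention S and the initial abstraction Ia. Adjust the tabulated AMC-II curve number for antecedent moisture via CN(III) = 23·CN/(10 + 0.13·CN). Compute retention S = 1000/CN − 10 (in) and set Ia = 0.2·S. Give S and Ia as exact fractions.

S = 25/138 in ≈ 0.181 in; Ia = 5/138 in ≈ 0.036 in

Adjust CN=96 to AMC III: 23·96/(10 + 0.13·96) → 2208 ÷ (562/25) = 27600/281 ≈ 98.221
S = 1000/(27600/281) − 10 = 25/138 in ≈ 0.181 in
Initial abstraction Ia = S/5 = (25/138)/5 = 5/138 ≈ 0.036 in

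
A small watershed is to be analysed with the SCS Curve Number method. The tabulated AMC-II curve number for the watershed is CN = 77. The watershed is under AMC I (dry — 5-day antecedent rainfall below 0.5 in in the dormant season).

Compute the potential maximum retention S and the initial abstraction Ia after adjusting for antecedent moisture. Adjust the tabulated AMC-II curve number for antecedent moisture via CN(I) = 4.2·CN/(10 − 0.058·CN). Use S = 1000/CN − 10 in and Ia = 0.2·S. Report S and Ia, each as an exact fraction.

S = 11500/1617 in ≈ 7.112 in; Ia = 2300/1617 in ≈ 1.422 in

Adjust CN=77 to AMC I: 4.2·77/(10 − 0.058·77) → (1617/5) ÷ (2767/500) = 161700/2767 ≈ 58.439
S = 1000/(161700/2767) − 10 = 11500/1617 in ≈ 7.112 in
Ia = 0.2S: 0.2·7.112 = 1.422 in (exactly 2300/1617)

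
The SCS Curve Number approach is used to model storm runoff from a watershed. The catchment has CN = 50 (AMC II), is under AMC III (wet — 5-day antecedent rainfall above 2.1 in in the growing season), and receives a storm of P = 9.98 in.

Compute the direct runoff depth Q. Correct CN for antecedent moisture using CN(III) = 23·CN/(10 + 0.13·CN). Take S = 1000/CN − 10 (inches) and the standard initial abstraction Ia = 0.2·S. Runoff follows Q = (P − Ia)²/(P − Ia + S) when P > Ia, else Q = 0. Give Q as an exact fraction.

CN(III) from CN(II)=50: (23·50)/(10 + 0.13·50) = 2300/33 ≈ 69.697
S = 1000/(2300/33) − 10 = 100/23 in ≈ 4.348 in
Ia = 0.2·(100/23) = 20/23 in ≈ 0.870 in
P − Ia = 9.980 − 0.870 = 10477/1150 ≈ 9.110 in (> 0, runoff occurs)
Q = (10477/1150)²/((10477/1150) + 100/23) = (109767529/1322500)/(15477/1150) = 109767529/17798550 in ≈ 6.167 in

Q = 109767529/17798550 in ≈ 6.167 in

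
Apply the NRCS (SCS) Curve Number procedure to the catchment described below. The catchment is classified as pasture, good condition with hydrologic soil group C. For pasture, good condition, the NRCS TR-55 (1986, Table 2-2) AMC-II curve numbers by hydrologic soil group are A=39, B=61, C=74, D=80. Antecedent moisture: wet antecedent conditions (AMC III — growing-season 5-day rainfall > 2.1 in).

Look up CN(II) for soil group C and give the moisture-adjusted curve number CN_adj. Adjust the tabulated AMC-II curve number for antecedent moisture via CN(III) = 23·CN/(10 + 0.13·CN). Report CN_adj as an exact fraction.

NRCS table: pasture, good condition, soil group C → CN(II) = 74
Wet (AMC III): CN(III) = 23·74/(10 + 0.13·74) = 1702/(981/50) = 85100/981 ≈ 86.748

CN_adj = 85100/981 ≈ 86.748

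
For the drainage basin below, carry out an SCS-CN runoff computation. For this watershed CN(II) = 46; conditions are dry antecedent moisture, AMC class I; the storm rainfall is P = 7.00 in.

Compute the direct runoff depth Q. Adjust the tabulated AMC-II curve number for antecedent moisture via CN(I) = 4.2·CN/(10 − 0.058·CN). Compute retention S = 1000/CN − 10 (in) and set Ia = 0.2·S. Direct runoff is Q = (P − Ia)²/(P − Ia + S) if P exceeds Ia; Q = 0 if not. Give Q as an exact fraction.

Q = 51529/761047 in ≈ 0.068 in

Adjust CN=46 to AMC I: 4.2·46/(10 − 0.058·46) → (966/5) ÷ (1833/250) = 16100/611 ≈ 26.350
Max retention: S = 1000/(16100/611) − 10 = 4500/161 in (≈ 27.950 in)
Ia = 0.2S: 0.2·27.950 = 5.590 in (exactly 900/161)
P − Ia = 7.000 − 5.590 = 227/161 ≈ 1.410 in (> 0, runoff occurs)
Runoff Q = (P−Ia)²/(P−Ia+S) = (1.410)²/(1.410+27.950) = 51529/761047 ≈ 0.068 in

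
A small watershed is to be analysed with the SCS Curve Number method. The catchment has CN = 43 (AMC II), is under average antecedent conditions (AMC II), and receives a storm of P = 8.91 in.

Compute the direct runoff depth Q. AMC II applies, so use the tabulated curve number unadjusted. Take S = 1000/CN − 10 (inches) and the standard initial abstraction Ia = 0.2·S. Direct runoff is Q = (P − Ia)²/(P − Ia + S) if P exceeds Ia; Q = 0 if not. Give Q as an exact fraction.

Average conditions: CN = 43 (no AMC adjustment).
S = 1000/43 − 10 = 570/43 in ≈ 13.256 in
Initial abstraction Ia = S/5 = (570/43)/5 = 114/43 ≈ 2.651 in
P − Ia = 8.910 − 2.651 = 26913/4300 ≈ 6.259 in (> 0, runoff occurs)
Q = (26913/4300)²/((26913/4300) + 570/43) = (724309569/18490000)/(83913/4300) = 241436523/120275300 in ≈ 2.007 in

Q = 241436523/120275300 in ≈ 2.007 in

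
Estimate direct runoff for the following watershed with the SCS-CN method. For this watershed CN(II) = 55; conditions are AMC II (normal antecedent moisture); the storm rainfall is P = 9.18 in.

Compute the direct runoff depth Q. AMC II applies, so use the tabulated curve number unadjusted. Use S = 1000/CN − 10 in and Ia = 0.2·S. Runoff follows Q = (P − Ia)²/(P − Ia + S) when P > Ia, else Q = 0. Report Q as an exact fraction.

AMC II — tabulated CN = 55 applies directly.
Retention S: 1000/CN − 10 with CN=55.000 → S = 90/11 ≈ 8.182 in
Ia = 0.2S: 0.2·8.182 = 1.636 in (exactly 18/11)
Excess rainfall: 9.180 − 1.636 = 7.544 in; P > Ia so Q > 0
Runoff Q = (P−Ia)²/(P−Ia+S) = (7.544)²/(7.544+8.182) = 1912689/528550 ≈ 3.619 in

Q = 1912689/528550 in ≈ 3.619 in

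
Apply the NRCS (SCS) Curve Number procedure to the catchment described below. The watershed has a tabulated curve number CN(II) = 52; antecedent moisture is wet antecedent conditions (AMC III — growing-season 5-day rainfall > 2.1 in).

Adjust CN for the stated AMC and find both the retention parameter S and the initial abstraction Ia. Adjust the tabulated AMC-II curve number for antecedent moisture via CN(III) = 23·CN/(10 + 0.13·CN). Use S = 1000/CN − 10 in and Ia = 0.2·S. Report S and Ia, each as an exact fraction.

CN(III) from CN(II)=52: (23·52)/(10 + 0.13·52) = 29900/419 ≈ 71.360
Retention S: 1000/CN − 10 with CN=71.360 → S = 1200/299 ≈ 4.013 in
Ia = 0.2S: 0.2·4.013 = 0.803 in (exactly 240/299)

S = 1200/299 in ≈ 4.013 in; Ia = 240/299 in ≈ 0.803 in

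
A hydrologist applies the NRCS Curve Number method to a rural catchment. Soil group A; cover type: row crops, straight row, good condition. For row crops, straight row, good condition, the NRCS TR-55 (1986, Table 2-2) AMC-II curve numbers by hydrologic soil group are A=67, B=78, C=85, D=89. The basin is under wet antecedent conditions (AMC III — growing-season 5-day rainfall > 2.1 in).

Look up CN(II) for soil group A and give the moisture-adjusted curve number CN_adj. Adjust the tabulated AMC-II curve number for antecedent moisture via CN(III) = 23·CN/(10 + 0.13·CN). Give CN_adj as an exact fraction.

NRCS table: row crops, straight row, good condition, soil group A → CN(II) = 67
Wet (AMC III): CN(III) = 23·67/(10 + 0.13·67) = 1541/(1871/100) = 154100/1871 ≈ 82.362

CN_adj = 154100/1871 ≈ 82.362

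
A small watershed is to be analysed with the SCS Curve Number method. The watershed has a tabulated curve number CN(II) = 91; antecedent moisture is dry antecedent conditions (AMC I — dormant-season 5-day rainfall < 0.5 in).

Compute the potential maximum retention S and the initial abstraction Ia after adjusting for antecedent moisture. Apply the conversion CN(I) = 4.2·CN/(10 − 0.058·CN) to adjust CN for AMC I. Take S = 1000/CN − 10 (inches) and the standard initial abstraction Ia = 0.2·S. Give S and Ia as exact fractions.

Adjust CN=91 to AMC I: 4.2·91/(10 − 0.058·91) → (1911/5) ÷ (2361/500) = 63700/787 ≈ 80.940
Max retention: S = 1000/(63700/787) − 10 = 1500/637 in (≈ 2.355 in)
Initial abstraction Ia = S/5 = (1500/637)/5 = 300/637 ≈ 0.471 in

S = 1500/637 in ≈ 2.355 in; Ia = 300/637 in ≈ 0.471 in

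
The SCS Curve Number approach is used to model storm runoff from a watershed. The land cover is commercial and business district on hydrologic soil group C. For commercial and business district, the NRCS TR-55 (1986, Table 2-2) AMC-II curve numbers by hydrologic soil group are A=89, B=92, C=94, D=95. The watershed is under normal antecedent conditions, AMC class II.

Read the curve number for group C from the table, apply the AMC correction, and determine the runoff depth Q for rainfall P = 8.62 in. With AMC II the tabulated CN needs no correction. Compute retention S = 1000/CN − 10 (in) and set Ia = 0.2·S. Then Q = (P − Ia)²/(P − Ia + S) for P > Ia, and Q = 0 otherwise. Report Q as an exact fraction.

Q = 398281849/50423950 in ≈ 7.899 in

NRCS table: commercial and business district, soil group C → CN(II) = 94
Average conditions: CN = 94 (no AMC adjustment).
S = 1000/94 − 10 = 30/47 in ≈ 0.638 in
Ia = 0.2S: 0.2·0.638 = 0.128 in (exactly 6/47)
Excess rainfall: 8.620 − 0.128 = 8.492 in; P > Ia so Q > 0
Q = (19957/2350)²/((19957/2350) + 30/47) = (398281849/5522500)/(21457/2350) = 398281849/50423950 in ≈ 7.899 in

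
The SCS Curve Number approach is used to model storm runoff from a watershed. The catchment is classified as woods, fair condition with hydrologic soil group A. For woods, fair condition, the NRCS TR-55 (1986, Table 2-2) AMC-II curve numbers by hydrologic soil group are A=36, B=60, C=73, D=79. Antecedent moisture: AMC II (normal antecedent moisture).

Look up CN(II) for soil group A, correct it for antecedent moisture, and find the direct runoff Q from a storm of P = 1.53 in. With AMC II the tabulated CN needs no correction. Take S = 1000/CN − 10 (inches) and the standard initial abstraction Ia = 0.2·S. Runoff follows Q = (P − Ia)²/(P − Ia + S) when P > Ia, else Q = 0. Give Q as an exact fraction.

NRCS table: woods, fair condition, soil group A → CN(II) = 36
AMC II — tabulated CN = 36 applies directly.
S = 1000/36 − 10 = 160/9 in ≈ 17.778 in
Initial abstraction Ia = S/5 = (160/9)/5 = 32/9 ≈ 3.556 in
P = 1.530 ≤ Ia = 3.556 in: entire storm abstracted, Q = 0.

Q = 0 in ≈ 0.000 in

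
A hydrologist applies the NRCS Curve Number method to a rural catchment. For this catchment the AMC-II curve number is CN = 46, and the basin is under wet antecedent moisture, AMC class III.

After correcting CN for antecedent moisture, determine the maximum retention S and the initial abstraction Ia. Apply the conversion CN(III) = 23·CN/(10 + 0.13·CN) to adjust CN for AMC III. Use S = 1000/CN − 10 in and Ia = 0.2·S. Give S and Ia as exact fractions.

S = 2700/529 in ≈ 5.104 in; Ia = 540/529 in ≈ 1.021 in

Adjust CN=46 to AMC III: 23·46/(10 + 0.13·46) → 1058 ÷ (799/50) = 52900/799 ≈ 66.208
Retention S: 1000/CN − 10 with CN=66.208 → S = 2700/529 ≈ 5.104 in
Initial abstraction Ia = S/5 = (2700/529)/5 = 540/529 ≈ 1.021 in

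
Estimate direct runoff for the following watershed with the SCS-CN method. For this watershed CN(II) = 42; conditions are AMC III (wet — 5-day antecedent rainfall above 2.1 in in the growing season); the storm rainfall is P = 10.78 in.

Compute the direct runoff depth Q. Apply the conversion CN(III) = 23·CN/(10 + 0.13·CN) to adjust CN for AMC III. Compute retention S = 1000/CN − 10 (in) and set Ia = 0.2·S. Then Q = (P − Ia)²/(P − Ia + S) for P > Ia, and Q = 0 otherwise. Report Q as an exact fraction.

Wet (AMC III): CN(III) = 23·42/(10 + 0.13·42) = 966/(773/50) = 48300/773 ≈ 62.484
S = 1000/(48300/773) − 10 = 2900/483 in ≈ 6.004 in
Initial abstraction Ia = S/5 = (2900/483)/5 = 580/483 ≈ 1.201 in
P − Ia = 10.780 − 1.201 = 231337/24150 ≈ 9.579 in (> 0, runoff occurs)
Q = (231337/24150)²/((231337/24150) + 2900/483) = (53516807569/583222500)/(376337/24150) = 53516807569/9088538550 in ≈ 5.888 in

Q = 53516807569/9088538550 in ≈ 5.888 in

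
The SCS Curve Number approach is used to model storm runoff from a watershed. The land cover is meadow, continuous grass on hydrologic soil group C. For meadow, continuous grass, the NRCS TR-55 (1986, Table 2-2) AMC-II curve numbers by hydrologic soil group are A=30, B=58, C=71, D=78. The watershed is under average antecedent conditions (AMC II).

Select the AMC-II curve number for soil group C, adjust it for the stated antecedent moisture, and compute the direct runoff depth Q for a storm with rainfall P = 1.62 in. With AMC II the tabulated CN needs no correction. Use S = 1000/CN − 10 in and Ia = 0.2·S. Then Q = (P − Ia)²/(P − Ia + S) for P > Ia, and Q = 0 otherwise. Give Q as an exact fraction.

Q = 8128201/61596050 in ≈ 0.132 in

NRCS table: meadow, continuous grass, soil group C → CN(II) = 71
CN(II) = 71; AMC II needs no correction.
Max retention: S = 1000/71 − 10 = 290/71 in (≈ 4.085 in)
Initial abstraction Ia = S/5 = (290/71)/5 = 58/71 ≈ 0.817 in
Excess rainfall: 1.620 − 0.817 = 0.803 in; P > Ia so Q > 0
Q = (2851/3550)²/((2851/3550) + 290/71) = (8128201/12602500)/(17351/3550) = 8128201/61596050 in ≈ 0.132 in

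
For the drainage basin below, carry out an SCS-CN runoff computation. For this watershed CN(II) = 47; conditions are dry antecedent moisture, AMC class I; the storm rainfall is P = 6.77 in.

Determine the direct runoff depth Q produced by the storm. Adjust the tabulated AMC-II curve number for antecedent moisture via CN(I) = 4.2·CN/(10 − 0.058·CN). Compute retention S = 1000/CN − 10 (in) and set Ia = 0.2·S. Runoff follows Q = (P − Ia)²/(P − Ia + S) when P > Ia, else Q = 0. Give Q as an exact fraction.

Q = 19098963601/275195241300 in ≈ 0.069 in

CN(I) from CN(II)=47: (4.2·47)/(10 − 0.058·47) = 98700/3637 ≈ 27.138
Retention S: 1000/CN − 10 with CN=27.138 → S = 26500/987 ≈ 26.849 in
Ia = 0.2S: 0.2·26.849 = 5.370 in (exactly 5300/987)
Excess rainfall: 6.770 − 5.370 = 1.400 in; P > Ia so Q > 0
Runoff Q = (P−Ia)²/(P−Ia+S) = (1.400)²/(1.400+26.849) = 19098963601/275195241300 ≈ 0.069 in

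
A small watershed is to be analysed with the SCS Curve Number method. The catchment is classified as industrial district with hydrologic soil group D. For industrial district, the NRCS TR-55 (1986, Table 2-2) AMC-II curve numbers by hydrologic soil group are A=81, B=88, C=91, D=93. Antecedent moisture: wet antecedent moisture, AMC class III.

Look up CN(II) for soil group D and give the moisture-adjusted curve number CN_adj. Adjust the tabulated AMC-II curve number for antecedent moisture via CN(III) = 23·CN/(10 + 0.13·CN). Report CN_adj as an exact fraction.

CN_adj = 213900/2209 ≈ 96.831

NRCS table: industrial district, soil group D → CN(II) = 93
Adjust CN=93 to AMC III: 23·93/(10 + 0.13·93) → 2139 ÷ (2209/100) = 213900/2209 ≈ 96.831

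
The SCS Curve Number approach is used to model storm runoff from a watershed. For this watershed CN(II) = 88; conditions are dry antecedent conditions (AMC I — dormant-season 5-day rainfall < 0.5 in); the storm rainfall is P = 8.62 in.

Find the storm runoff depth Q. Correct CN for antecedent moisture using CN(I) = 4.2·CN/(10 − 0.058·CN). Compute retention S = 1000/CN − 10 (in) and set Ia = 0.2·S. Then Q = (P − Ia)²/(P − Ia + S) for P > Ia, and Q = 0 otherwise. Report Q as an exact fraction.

Q = 941691969/166269950 in ≈ 5.664 in

Dry (AMC I): CN(I) = 4.2·88/(10 − 0.058·88) = (1848/5)/(612/125) = 3850/51 ≈ 75.490
S = 1000/(3850/51) − 10 = 250/77 in ≈ 3.247 in
Ia = 0.2·(250/77) = 50/77 in ≈ 0.649 in
P − Ia = 8.620 − 0.649 = 30687/3850 ≈ 7.971 in (> 0, runoff occurs)
Runoff Q = (P−Ia)²/(P−Ia+S) = (7.971)²/(7.971+3.247) = 941691969/166269950 ≈ 5.664 in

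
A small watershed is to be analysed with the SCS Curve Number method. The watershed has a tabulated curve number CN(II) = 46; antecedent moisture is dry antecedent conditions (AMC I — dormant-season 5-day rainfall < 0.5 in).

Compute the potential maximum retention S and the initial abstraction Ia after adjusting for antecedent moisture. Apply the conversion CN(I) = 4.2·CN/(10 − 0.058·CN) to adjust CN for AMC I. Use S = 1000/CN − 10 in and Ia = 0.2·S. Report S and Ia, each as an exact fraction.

S = 4500/161 in ≈ 27.950 in; Ia = 900/161 in ≈ 5.590 in

Adjust CN=46 to AMC I: 4.2·46/(10 − 0.058·46) → (966/5) ÷ (1833/250) = 16100/611 ≈ 26.350
Retention S: 1000/CN − 10 with CN=26.350 → S = 4500/161 ≈ 27.950 in
Ia = 0.2·(4500/161) = 900/161 in ≈ 5.590 in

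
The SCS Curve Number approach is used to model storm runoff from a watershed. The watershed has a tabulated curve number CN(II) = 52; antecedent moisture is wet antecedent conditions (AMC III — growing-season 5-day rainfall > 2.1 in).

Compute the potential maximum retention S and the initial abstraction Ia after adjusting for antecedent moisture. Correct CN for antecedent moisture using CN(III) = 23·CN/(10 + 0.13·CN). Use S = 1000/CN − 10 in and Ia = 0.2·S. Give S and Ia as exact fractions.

S = 1200/299 in ≈ 4.013 in; Ia = 240/299 in ≈ 0.803 in

Adjust CN=52 to AMC III: 23·52/(10 + 0.13·52) → 1196 ÷ (419/25) = 29900/419 ≈ 71.360
Max retention: S = 1000/(29900/419) − 10 = 1200/299 in (≈ 4.013 in)
Ia = 0.2S: 0.2·4.013 = 0.803 in (exactly 240/299)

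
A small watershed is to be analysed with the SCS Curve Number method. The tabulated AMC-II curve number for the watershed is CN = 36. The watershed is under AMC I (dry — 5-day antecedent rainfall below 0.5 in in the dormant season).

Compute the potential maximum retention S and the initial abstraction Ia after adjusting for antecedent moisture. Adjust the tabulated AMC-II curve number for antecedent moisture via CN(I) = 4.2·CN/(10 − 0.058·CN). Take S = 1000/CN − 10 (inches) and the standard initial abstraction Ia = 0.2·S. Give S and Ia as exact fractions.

Dry (AMC I): CN(I) = 4.2·36/(10 − 0.058·36) = (756/5)/(989/125) = 18900/989 ≈ 19.110
S = 1000/(18900/989) − 10 = 8000/189 in ≈ 42.328 in
Ia = 0.2·(8000/189) = 1600/189 in ≈ 8.466 in

S = 8000/189 in ≈ 42.328 in; Ia = 1600/189 in ≈ 8.466 in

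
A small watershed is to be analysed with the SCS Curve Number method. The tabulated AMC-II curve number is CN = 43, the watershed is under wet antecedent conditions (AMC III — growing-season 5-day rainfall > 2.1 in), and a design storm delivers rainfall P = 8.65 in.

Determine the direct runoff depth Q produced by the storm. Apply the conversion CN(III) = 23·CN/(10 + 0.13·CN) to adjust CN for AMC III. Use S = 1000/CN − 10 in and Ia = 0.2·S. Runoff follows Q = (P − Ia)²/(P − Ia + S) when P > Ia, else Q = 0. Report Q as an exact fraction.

CN(III) from CN(II)=43: (23·43)/(10 + 0.13·43) = 98900/1559 ≈ 63.438
Retention S: 1000/CN − 10 with CN=63.438 → S = 5700/989 ≈ 5.763 in
Ia = 0.2·(5700/989) = 1140/989 in ≈ 1.153 in
Excess rainfall: 8.650 − 1.153 = 7.497 in; P > Ia so Q > 0
Runoff Q = (P−Ia)²/(P−Ia+S) = (7.497)²/(7.497+5.763) = 21992000209/5188234660 ≈ 4.239 in

Q = 21992000209/5188234660 in ≈ 4.239 in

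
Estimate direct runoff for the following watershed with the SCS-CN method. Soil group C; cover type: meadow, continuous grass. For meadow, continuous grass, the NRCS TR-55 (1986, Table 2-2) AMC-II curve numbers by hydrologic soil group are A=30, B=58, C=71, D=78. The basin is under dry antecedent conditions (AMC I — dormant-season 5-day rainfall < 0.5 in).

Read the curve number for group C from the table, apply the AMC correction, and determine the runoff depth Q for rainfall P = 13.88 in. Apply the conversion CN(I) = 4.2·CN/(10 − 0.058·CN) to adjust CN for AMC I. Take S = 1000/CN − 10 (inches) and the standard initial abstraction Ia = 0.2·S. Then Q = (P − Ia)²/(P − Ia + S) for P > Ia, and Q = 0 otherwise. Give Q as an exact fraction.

NRCS table: meadow, continuous grass, soil group C → CN(II) = 71
Dry (AMC I): CN(I) = 4.2·71/(10 − 0.058·71) = (1491/5)/(2941/500) = 149100/2941 ≈ 50.697
Max retention: S = 1000/(149100/2941) − 10 = 14500/1491 in (≈ 9.725 in)
Initial abstraction Ia = S/5 = (14500/1491)/5 = 2900/1491 ≈ 1.945 in
Since P=13.880 > Ia=1.945: effective rainfall P−Ia = 444877/37275 in
Runoff Q = (P−Ia)²/(P−Ia+S) = (11.935)²/(11.935+9.725) = 197915545129/30094977675 ≈ 6.576 in

Q = 197915545129/30094977675 in ≈ 6.576 in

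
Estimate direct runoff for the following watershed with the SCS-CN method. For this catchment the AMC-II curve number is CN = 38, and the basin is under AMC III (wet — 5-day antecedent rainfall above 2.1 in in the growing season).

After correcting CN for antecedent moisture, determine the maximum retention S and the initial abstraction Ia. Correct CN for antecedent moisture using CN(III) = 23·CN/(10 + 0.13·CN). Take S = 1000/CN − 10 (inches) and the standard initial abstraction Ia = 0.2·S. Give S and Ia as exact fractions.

Wet (AMC III): CN(III) = 23·38/(10 + 0.13·38) = 874/(747/50) = 43700/747 ≈ 58.501
Retention S: 1000/CN − 10 with CN=58.501 → S = 3100/437 ≈ 7.094 in
Initial abstraction Ia = S/5 = (3100/437)/5 = 620/437 ≈ 1.419 in

S = 3100/437 in ≈ 7.094 in; Ia = 620/437 in ≈ 1.419 in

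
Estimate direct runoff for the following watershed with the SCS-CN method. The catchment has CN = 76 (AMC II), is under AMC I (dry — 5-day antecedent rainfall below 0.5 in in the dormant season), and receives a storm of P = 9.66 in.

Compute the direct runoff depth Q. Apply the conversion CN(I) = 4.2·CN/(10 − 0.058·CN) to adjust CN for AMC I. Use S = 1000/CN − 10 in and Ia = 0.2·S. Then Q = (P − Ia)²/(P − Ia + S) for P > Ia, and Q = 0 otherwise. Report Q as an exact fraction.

Q = 2941869121/693189350 in ≈ 4.244 in

Dry (AMC I): CN(I) = 4.2·76/(10 − 0.058·76) = (1596/5)/(699/125) = 13300/233 ≈ 57.082
Retention S: 1000/CN − 10 with CN=57.082 → S = 1000/133 ≈ 7.519 in
Ia = 0.2S: 0.2·7.519 = 1.504 in (exactly 200/133)
P − Ia = 9.660 − 1.504 = 54239/6650 ≈ 8.156 in (> 0, runoff occurs)
Q = (54239/6650)²/((54239/6650) + 1000/133) = (2941869121/44222500)/(104239/6650) = 2941869121/693189350 in ≈ 4.244 in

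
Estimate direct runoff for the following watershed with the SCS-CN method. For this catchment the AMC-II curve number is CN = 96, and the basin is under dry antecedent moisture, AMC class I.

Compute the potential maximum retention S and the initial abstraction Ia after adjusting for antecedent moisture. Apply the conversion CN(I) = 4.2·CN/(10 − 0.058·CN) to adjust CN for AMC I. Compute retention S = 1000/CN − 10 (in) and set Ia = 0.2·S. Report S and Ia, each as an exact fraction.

S = 125/126 in ≈ 0.992 in; Ia = 25/126 in ≈ 0.198 in

Dry (AMC I): CN(I) = 4.2·96/(10 − 0.058·96) = (2016/5)/(554/125) = 25200/277 ≈ 90.975
Max retention: S = 1000/(25200/277) − 10 = 125/126 in (≈ 0.992 in)
Ia = 0.2S: 0.2·0.992 = 0.198 in (exactly 25/126)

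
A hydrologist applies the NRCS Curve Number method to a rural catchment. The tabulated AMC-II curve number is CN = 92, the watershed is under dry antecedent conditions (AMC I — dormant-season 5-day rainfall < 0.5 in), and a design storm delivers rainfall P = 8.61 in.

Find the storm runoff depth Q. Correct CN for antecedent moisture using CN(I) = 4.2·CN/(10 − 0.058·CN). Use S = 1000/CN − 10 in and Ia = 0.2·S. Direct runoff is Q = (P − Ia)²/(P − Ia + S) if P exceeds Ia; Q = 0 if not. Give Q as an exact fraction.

Q = 156707514769/23950182900 in ≈ 6.543 in

Dry (AMC I): CN(I) = 4.2·92/(10 − 0.058·92) = (1932/5)/(583/125) = 48300/583 ≈ 82.847
S = 1000/(48300/583) − 10 = 1000/483 in ≈ 2.070 in
Initial abstraction Ia = S/5 = (1000/483)/5 = 200/483 ≈ 0.414 in
P − Ia = 8.610 − 0.414 = 395863/48300 ≈ 8.196 in (> 0, runoff occurs)
Q = (395863/48300)²/((395863/48300) + 1000/483) = (156707514769/2332890000)/(495863/48300) = 156707514769/23950182900 in ≈ 6.543 in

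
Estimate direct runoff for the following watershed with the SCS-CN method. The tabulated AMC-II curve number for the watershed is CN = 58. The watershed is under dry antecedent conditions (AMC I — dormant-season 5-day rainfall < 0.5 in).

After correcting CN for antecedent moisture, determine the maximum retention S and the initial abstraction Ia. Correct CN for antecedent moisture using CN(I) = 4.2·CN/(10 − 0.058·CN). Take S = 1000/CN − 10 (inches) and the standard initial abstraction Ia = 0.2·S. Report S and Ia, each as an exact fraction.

S = 500/29 in ≈ 17.241 in; Ia = 100/29 in ≈ 3.448 in

Adjust CN=58 to AMC I: 4.2·58/(10 − 0.058·58) → (1218/5) ÷ (1659/250) = 2900/79 ≈ 36.709
S = 1000/(2900/79) − 10 = 500/29 in ≈ 17.241 in
Ia = 0.2·(500/29) = 100/29 in ≈ 3.448 in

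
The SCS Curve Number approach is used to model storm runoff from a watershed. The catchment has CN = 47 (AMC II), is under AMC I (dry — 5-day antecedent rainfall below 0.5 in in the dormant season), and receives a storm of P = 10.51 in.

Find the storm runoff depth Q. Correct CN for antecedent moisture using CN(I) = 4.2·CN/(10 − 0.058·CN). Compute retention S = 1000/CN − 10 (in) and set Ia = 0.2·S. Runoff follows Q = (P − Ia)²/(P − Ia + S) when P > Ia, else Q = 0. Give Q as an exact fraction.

Q = 257390831569/311629161900 in ≈ 0.826 in

CN(I) from CN(II)=47: (4.2·47)/(10 − 0.058·47) = 98700/3637 ≈ 27.138
Retention S: 1000/CN − 10 with CN=27.138 → S = 26500/987 ≈ 26.849 in
Ia = 0.2·(26500/987) = 5300/987 in ≈ 5.370 in
Excess rainfall: 10.510 − 5.370 = 5.140 in; P > Ia so Q > 0
Runoff Q = (P−Ia)²/(P−Ia+S) = (5.140)²/(5.140+26.849) = 257390831569/311629161900 ≈ 0.826 in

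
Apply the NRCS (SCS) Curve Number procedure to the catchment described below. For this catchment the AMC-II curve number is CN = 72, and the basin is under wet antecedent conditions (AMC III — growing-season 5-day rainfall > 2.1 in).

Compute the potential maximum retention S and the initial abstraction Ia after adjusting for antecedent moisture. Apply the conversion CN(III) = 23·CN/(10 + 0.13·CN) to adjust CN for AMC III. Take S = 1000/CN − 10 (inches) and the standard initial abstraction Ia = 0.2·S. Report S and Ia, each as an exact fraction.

S = 350/207 in ≈ 1.691 in; Ia = 70/207 in ≈ 0.338 in

Adjust CN=72 to AMC III: 23·72/(10 + 0.13·72) → 1656 ÷ (484/25) = 10350/121 ≈ 85.537
Retention S: 1000/CN − 10 with CN=85.537 → S = 350/207 ≈ 1.691 in
Ia = 0.2S: 0.2·1.691 = 0.338 in (exactly 70/207)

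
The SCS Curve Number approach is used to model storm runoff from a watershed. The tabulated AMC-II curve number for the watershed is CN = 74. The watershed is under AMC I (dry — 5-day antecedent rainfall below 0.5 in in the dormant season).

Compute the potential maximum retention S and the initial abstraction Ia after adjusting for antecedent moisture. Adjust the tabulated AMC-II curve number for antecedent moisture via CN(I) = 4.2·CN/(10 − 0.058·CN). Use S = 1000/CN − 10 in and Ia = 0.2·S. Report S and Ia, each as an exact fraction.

Dry (AMC I): CN(I) = 4.2·74/(10 − 0.058·74) = (1554/5)/(1427/250) = 77700/1427 ≈ 54.450
Retention S: 1000/CN − 10 with CN=54.450 → S = 6500/777 ≈ 8.366 in
Initial abstraction Ia = S/5 = (6500/777)/5 = 1300/777 ≈ 1.673 in

S = 6500/777 in ≈ 8.366 in; Ia = 1300/777 in ≈ 1.673 in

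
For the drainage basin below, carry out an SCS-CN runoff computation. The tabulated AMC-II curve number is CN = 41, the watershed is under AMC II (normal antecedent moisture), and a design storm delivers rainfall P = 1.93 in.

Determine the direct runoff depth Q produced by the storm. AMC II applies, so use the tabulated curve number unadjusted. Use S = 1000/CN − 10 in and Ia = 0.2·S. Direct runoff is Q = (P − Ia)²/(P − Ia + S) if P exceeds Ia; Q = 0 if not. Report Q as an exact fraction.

Q = 0 in ≈ 0.000 in

AMC II — tabulated CN = 41 applies directly.
S = 1000/41 − 10 = 590/41 in ≈ 14.390 in
Ia = 0.2S: 0.2·14.390 = 2.878 in (exactly 118/41)
P = 1.930 ≤ Ia = 2.878 in: entire storm abstracted, Q = 0.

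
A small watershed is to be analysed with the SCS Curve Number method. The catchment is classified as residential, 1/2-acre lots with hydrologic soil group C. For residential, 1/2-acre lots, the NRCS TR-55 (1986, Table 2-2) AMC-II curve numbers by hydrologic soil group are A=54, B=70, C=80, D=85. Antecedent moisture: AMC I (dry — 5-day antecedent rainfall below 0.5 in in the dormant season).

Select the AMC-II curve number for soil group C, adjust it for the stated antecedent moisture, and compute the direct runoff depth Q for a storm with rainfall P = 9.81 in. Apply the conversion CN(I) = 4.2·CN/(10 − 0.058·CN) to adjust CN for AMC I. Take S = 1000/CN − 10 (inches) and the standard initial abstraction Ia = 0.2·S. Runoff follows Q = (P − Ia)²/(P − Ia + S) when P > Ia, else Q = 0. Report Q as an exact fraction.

Q = 327646201/64262100 in ≈ 5.099 in

NRCS table: residential, 1/2-acre lots, soil group C → CN(II) = 80
Adjust CN=80 to AMC I: 4.2·80/(10 − 0.058·80) → 336 ÷ (134/25) = 4200/67 ≈ 62.687
S = 1000/(4200/67) − 10 = 125/21 in ≈ 5.952 in
Ia = 0.2·(125/21) = 25/21 in ≈ 1.190 in
P − Ia = 9.810 − 1.190 = 18101/2100 ≈ 8.620 in (> 0, runoff occurs)
Q = (18101/2100)²/((18101/2100) + 125/21) = (327646201/4410000)/(30601/2100) = 327646201/64262100 in ≈ 5.099 in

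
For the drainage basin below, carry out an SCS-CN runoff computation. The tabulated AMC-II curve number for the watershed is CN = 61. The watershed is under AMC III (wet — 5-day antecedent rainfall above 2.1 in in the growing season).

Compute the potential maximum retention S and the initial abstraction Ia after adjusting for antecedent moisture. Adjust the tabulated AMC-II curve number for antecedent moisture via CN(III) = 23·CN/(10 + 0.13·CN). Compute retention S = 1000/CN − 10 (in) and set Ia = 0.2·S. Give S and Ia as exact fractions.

Adjust CN=61 to AMC III: 23·61/(10 + 0.13·61) → 1403 ÷ (1793/100) = 140300/1793 ≈ 78.249
Max retention: S = 1000/(140300/1793) − 10 = 3900/1403 in (≈ 2.780 in)
Ia = 0.2S: 0.2·2.780 = 0.556 in (exactly 780/1403)

S = 3900/1403 in ≈ 2.780 in; Ia = 780/1403 in ≈ 0.556 in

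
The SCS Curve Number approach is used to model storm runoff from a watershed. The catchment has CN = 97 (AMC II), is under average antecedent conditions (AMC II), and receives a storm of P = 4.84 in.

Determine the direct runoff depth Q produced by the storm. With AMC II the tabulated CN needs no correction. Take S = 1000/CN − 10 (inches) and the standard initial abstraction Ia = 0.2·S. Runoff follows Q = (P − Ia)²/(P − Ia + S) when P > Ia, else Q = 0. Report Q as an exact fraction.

AMC II — tabulated CN = 97 applies directly.
S = 1000/97 − 10 = 30/97 in ≈ 0.309 in
Ia = 0.2S: 0.2·0.309 = 0.062 in (exactly 6/97)
Since P=4.840 > Ia=0.062: effective rainfall P−Ia = 11587/2425 in
Runoff Q = (P−Ia)²/(P−Ia+S) = (4.778)²/(4.778+0.309) = 134258569/29917225 ≈ 4.488 in

Q = 134258569/29917225 in ≈ 4.488 in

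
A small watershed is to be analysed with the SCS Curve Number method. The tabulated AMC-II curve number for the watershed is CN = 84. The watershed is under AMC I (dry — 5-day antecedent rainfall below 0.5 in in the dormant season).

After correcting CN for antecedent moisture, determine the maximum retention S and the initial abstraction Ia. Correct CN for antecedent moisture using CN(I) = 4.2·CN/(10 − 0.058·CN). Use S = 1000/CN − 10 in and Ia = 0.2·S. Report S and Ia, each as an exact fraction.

S = 2000/441 in ≈ 4.535 in; Ia = 400/441 in ≈ 0.907 in

CN(I) from CN(II)=84: (4.2·84)/(10 − 0.058·84) = 44100/641 ≈ 68.799
Retention S: 1000/CN − 10 with CN=68.799 → S = 2000/441 ≈ 4.535 in
Ia = 0.2S: 0.2·4.535 = 0.907 in (exactly 400/441)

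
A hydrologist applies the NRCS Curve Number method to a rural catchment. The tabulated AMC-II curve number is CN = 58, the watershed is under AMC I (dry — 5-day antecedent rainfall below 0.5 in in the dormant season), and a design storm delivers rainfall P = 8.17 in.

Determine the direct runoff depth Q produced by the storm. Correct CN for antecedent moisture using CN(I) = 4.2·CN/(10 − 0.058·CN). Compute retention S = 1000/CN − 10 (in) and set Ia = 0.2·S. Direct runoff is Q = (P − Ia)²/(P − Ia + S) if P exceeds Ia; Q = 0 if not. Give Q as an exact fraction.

Dry (AMC I): CN(I) = 4.2·58/(10 − 0.058·58) = (1218/5)/(1659/250) = 2900/79 ≈ 36.709
Retention S: 1000/CN − 10 with CN=36.709 → S = 500/29 ≈ 17.241 in
Ia = 0.2S: 0.2·17.241 = 3.448 in (exactly 100/29)
Since P=8.170 > Ia=3.448: effective rainfall P−Ia = 13693/2900 in
Q = (13693/2900)²/((13693/2900) + 500/29) = (187498249/8410000)/(63693/2900) = 187498249/184709700 in ≈ 1.015 in

Q = 187498249/184709700 in ≈ 1.015 in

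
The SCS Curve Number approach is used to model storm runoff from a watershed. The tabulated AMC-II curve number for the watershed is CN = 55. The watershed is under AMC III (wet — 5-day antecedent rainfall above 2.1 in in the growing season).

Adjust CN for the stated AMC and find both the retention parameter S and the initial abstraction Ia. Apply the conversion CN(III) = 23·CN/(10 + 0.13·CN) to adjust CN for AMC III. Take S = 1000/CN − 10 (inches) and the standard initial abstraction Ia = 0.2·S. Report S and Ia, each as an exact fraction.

S = 900/253 in ≈ 3.557 in; Ia = 180/253 in ≈ 0.711 in

Wet (AMC III): CN(III) = 23·55/(10 + 0.13·55) = 1265/(343/20) = 25300/343 ≈ 73.761
Max retention: S = 1000/(25300/343) − 10 = 900/253 in (≈ 3.557 in)
Ia = 0.2S: 0.2·3.557 = 0.711 in (exactly 180/253)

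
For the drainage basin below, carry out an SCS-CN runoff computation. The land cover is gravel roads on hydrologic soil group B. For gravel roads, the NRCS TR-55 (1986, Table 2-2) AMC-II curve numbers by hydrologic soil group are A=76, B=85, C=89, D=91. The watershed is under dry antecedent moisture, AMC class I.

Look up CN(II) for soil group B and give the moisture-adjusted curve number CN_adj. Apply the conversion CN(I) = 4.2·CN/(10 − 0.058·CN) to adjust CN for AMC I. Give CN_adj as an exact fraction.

CN_adj = 11900/169 ≈ 70.414

NRCS table: gravel roads, soil group B → CN(II) = 85
CN(I) from CN(II)=85: (4.2·85)/(10 − 0.058·85) = 11900/169 ≈ 70.414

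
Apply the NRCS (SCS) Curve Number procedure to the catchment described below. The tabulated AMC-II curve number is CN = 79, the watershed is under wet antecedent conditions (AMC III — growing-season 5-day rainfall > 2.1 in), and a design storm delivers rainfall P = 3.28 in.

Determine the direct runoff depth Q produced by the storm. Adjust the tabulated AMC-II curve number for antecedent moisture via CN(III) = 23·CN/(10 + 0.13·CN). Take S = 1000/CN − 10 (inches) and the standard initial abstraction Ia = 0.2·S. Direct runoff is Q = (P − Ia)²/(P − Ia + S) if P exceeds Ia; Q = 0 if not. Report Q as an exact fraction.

Q = 9590294018/4337951225 in ≈ 2.211 in

Wet (AMC III): CN(III) = 23·79/(10 + 0.13·79) = 1817/(2027/100) = 181700/2027 ≈ 89.640
S = 1000/(181700/2027) − 10 = 2100/1817 in ≈ 1.156 in
Initial abstraction Ia = S/5 = (2100/1817)/5 = 420/1817 ≈ 0.231 in
Since P=3.280 > Ia=0.231: effective rainfall P−Ia = 138494/45425 in
Q = (138494/45425)²/((138494/45425) + 2100/1817) = (19180588036/2063430625)/(190994/45425) = 9590294018/4337951225 in ≈ 2.211 in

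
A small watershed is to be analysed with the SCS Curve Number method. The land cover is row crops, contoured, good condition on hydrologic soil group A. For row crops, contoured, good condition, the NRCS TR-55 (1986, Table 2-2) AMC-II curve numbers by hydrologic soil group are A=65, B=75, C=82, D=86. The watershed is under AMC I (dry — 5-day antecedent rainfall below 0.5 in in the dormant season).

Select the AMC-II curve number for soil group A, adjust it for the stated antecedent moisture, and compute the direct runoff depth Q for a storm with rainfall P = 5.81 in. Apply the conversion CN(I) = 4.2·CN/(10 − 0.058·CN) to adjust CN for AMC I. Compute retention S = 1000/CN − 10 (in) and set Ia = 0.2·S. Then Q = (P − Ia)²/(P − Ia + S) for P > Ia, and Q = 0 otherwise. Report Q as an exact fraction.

Q = 160250281/244370100 in ≈ 0.656 in

NRCS table: row crops, contoured, good condition, soil group A → CN(II) = 65
Dry (AMC I): CN(I) = 4.2·65/(10 − 0.058·65) = 273/(623/100) = 3900/89 ≈ 43.820
Retention S: 1000/CN − 10 with CN=43.820 → S = 500/39 ≈ 12.821 in
Ia = 0.2·(500/39) = 100/39 in ≈ 2.564 in
P − Ia = 5.810 − 2.564 = 12659/3900 ≈ 3.246 in (> 0, runoff occurs)
Q = (12659/3900)²/((12659/3900) + 500/39) = (160250281/15210000)/(62659/3900) = 160250281/244370100 in ≈ 0.656 in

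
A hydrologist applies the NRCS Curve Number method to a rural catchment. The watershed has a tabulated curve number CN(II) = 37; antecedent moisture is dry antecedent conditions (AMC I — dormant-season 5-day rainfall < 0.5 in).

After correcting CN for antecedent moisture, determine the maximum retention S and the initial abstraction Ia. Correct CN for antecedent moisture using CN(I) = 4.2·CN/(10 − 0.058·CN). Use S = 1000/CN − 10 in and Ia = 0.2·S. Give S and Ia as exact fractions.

CN(I) from CN(II)=37: (4.2·37)/(10 − 0.058·37) = 3700/187 ≈ 19.786
Retention S: 1000/CN − 10 with CN=19.786 → S = 1500/37 ≈ 40.541 in
Ia = 0.2·(1500/37) = 300/37 in ≈ 8.108 in

S = 1500/37 in ≈ 40.541 in; Ia = 300/37 in ≈ 8.108 in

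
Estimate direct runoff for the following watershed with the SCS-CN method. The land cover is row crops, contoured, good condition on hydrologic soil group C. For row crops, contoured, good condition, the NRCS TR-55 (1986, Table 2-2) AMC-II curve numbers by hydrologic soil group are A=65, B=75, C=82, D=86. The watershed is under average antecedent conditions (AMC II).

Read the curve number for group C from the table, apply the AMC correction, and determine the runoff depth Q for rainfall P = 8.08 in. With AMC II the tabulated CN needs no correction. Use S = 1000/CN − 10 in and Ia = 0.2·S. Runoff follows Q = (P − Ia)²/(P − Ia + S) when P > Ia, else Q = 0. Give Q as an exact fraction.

NRCS table: row crops, contoured, good condition, soil group C → CN(II) = 82
CN(II) = 82; AMC II needs no correction.
S = 1000/82 − 10 = 90/41 in ≈ 2.195 in
Ia = 0.2S: 0.2·2.195 = 0.439 in (exactly 18/41)
Excess rainfall: 8.080 − 0.439 = 7.641 in; P > Ia so Q > 0
Q: (7832/1025)² ÷ (10082/1025) = 30670112/5167025 in (≈ 5.936 in)

Q = 30670112/5167025 in ≈ 5.936 in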